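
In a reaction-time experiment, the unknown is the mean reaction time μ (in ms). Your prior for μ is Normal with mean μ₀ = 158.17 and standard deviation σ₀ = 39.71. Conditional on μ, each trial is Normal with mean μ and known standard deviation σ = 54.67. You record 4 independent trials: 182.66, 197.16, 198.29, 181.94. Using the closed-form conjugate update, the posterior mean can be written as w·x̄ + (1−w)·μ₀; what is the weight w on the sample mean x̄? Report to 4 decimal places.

For Normal data with known variance σ², a Normal(μ₀, σ₀²) prior on μ is conjugate. Posterior precision = 1/σ₀² + n/σ²; posterior mean is the precision-weighted average of μ₀ and x̄.
σ₀² = 39.71² = 1576.8841, σ² = 54.67² = 2988.8089. Prior precision 1/σ₀² = 1/1576.8841; data precision n/σ² = 4/2988.8089.
w = (n/σ²)/(1/σ₀² + n/σ²) = n·σ₀²/(σ² + n·σ₀²) = 4·1576.8841/(2988.8089 + 4·1576.8841) = 6307.5364/9296.3453 = 0.6785.

0.6785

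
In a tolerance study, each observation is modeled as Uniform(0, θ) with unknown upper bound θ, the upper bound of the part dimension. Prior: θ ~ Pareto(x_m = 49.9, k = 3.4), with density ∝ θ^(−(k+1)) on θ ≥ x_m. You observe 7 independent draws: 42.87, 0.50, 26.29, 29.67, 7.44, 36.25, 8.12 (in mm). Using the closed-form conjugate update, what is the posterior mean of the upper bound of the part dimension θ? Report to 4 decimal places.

55.2085

A Pareto(scale x_m, shape k) prior on the upper bound θ of Uniform(0, θ) is conjugate: posterior is Pareto(max(x_m, max xᵢ), k + n).
Sample maximum = 42.87; prior scale x_m = 49.9 → posterior scale = max = 49.90.
Posterior shape = 3.4 + 7 = 10.4.
E[θ|data] = k·x_m/(k−1) = 10.4·49.90/9.4 = 55.2085.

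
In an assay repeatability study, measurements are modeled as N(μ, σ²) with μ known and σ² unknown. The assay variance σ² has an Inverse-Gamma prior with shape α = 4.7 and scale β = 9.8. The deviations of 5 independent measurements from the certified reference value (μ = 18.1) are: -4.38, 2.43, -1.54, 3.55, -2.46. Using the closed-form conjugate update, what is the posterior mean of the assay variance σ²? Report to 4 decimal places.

With known mean μ and an Inverse-Gamma(α, β) prior on σ², the Normal likelihood is conjugate: posterior is Inv-Gamma(α + n/2, β + Σ(xᵢ−μ)²/2).
Σ(xᵢ−μ)² = (-4.38)² + (2.43)² + (-1.54)² + (3.55)² + (-2.46)² = 46.1150.
Posterior: Inv-Gamma(4.7 + 5/2, 9.8 + 46.1150/2) = Inv-Gamma(7.20, 32.85750).
E[σ²|data] = β/(α−1) = 32.85750/6.20 = 5.2996.

5.2996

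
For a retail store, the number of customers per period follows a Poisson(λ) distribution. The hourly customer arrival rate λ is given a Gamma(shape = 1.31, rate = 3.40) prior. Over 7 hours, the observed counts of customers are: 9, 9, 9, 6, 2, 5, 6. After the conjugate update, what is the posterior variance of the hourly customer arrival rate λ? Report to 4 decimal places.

With a Gamma(shape α, rate β) prior, the Poisson likelihood is conjugate: the posterior is Gamma(α + ΣXᵢ, β + n).
Sum of counts S = 46 over n = 7 hours.
Posterior: Gamma(α+S, β+n) = Gamma(1.31+46, 3.40+7) = Gamma(47.31, 10.40).
Var = α/β² = 47.31/10.40² = 0.4374.

0.4374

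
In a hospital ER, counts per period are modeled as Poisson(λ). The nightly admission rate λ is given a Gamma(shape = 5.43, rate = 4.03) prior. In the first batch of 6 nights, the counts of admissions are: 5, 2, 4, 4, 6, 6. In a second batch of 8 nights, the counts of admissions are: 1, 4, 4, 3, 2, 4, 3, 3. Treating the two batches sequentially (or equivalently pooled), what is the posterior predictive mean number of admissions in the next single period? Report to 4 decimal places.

With a Gamma(shape α, rate β) prior, the Poisson likelihood is conjugate: the posterior is Gamma(α + ΣXᵢ, β + n).
Batch 1: sum of counts S = 27 over n = 6 nights.
After batch 1: Gamma(α+S, β+n) = Gamma(5.43+27, 4.03+6) = Gamma(32.43, 10.03).
Batch 2: sum of counts S = 24 over n = 8 nights.
After batch 2: Gamma(α+S, β+n) = Gamma(32.43+24, 10.03+8) = Gamma(56.43, 18.03).
The predictive distribution for one future period is NegBinom with mean α/β = 3.1298.

3.1298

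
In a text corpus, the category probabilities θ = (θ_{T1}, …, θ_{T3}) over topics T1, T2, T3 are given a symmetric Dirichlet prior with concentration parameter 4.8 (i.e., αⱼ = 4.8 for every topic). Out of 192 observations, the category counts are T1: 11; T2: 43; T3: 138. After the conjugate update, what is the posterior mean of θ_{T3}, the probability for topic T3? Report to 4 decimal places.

0.6919

The Dirichlet prior is conjugate to the Multinomial likelihood: each posterior αⱼ = prior αⱼ + observed count nⱼ.
Posterior concentration: (15.8, 47.8, 142.8), total = 206.4.
E[θ_{T3}|data] = α_{T3}/Σα = 142.8/206.4 = 0.6919.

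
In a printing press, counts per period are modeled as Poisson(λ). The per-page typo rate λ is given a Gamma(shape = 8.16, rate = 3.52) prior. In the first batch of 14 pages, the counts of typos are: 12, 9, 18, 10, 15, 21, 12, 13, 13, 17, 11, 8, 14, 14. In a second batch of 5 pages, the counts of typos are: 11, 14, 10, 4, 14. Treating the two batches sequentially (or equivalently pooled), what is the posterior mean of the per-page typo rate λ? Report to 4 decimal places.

11.0195

With a Gamma(shape α, rate β) prior, the Poisson likelihood is conjugate: the posterior is Gamma(α + ΣXᵢ, β + n).
Batch 1: sum of counts S = 187 over n = 14 pages.
After batch 1: Gamma(α+S, β+n) = Gamma(8.16+187, 3.52+14) = Gamma(195.16, 17.52).
Batch 2: sum of counts S = 53 over n = 5 pages.
After batch 2: Gamma(α+S, β+n) = Gamma(195.16+53, 17.52+5) = Gamma(248.16, 22.52).
Posterior mean = α/β = 248.16/22.52 = 11.0195.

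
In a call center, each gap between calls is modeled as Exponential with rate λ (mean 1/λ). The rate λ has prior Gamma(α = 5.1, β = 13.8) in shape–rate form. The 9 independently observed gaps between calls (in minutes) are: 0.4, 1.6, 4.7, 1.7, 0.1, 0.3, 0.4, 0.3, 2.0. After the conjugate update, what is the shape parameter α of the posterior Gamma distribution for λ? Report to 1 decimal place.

With a Gamma(shape α, rate β) prior on the exponential rate λ, the posterior after n observations with total T = Σxᵢ is Gamma(α+n, β+T).
Sum of observations T = 11.5 minutes; n = 9.
Posterior: Gamma(5.1+9, 13.8+11.5) = Gamma(14.1, 25.3).
Posterior α = 14.1.

14.1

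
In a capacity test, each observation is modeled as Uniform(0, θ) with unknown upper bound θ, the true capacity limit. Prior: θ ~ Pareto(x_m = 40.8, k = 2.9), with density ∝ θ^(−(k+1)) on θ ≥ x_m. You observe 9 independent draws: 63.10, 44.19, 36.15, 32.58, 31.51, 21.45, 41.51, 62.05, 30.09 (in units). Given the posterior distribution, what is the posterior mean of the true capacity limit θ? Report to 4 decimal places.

A Pareto(scale x_m, shape k) prior on the upper bound θ of Uniform(0, θ) is conjugate: posterior is Pareto(max(x_m, max xᵢ), k + n).
Sample maximum = 63.10; prior scale x_m = 40.8 → posterior scale = max = 63.10.
Posterior shape = 2.9 + 9 = 11.9.
E[θ|data] = k·x_m/(k−1) = 11.9·63.10/10.9 = 68.8890.

68.8890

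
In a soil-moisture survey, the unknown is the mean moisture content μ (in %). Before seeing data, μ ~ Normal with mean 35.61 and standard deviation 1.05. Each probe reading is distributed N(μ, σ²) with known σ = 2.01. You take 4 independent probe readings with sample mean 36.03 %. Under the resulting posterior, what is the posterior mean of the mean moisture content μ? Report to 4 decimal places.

For Normal data with known variance σ², a Normal(μ₀, σ₀²) prior on μ is conjugate. Posterior precision = 1/σ₀² + n/σ²; posterior mean is the precision-weighted average of μ₀ and x̄.
n·x̄ = 4·36.03 = 144.12.
σ₀² = 1.05² = 1.1025, σ² = 2.01² = 4.0401; σ² + n·σ₀² = 4.0401 + 4·1.1025 = 8.4501.
Posterior mean = (μ₀/σ₀² + n·x̄/σ²)/(1/σ₀² + n/σ²) = (σ²·μ₀ + σ₀²·n·x̄)/(σ² + n·σ₀²) = (4.0401·35.61 + 1.1025·144.12)/8.4501 = 302.760261/8.4501 = 35.8292.

35.8292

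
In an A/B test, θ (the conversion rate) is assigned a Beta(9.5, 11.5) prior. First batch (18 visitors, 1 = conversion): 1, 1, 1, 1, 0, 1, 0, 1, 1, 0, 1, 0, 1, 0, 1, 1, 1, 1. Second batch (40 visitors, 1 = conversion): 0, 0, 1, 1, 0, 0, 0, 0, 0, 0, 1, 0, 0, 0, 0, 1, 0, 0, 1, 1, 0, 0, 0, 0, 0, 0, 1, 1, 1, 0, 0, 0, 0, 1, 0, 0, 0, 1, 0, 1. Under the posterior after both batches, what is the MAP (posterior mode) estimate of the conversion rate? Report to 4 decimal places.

The Beta prior is conjugate to a Binomial/Bernoulli likelihood; the update adds successes to α and failures to β.
After batch 1: Beta(9.5+13, 11.5+5) = Beta(22.5, 16.5).
After batch 2: Beta(22.5+12, 16.5+28) = Beta(34.5, 44.5).
Mode of Beta(a,b) for a,b>1 is (a−1)/(a+b−2) = 33.5/77.0 = 0.4351.

0.4351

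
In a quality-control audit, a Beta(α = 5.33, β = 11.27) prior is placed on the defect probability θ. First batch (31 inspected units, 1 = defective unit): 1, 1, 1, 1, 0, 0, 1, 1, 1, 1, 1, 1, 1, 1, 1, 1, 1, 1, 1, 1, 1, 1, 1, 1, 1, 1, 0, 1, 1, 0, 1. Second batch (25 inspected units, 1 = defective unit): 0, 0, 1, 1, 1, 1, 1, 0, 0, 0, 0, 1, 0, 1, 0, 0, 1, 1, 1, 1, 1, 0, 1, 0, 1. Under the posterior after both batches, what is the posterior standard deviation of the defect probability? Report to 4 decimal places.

The Beta prior is conjugate to a Binomial/Bernoulli likelihood; the update adds successes to α and failures to β.
After batch 1: Beta(5.33+27, 11.27+4) = Beta(32.33, 15.27).
After batch 2: Beta(32.33+14, 15.27+11) = Beta(46.33, 26.27).
Var = αβ/((α+β)²(α+β+1)) = 46.33·26.27/(72.60²·73.60) = 0.00313741; SD = √0.00313741 = 0.0560.

0.0560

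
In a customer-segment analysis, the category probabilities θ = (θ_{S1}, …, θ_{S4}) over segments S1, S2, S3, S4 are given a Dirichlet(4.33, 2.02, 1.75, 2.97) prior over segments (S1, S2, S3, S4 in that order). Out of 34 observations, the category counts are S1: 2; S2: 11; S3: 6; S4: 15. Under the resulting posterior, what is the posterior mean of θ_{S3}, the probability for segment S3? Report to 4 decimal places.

The Dirichlet prior is conjugate to the Multinomial likelihood: each posterior αⱼ = prior αⱼ + observed count nⱼ.
Posterior concentration: (6.33, 13.02, 7.75, 17.97), total = 45.07.
E[θ_{S3}|data] = α_{S3}/Σα = 7.75/45.07 = 0.1720.

0.1720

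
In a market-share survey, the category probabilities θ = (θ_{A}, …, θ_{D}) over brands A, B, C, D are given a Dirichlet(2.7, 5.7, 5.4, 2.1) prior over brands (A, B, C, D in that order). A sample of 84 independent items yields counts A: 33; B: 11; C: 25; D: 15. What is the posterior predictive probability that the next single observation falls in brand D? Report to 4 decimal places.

The Dirichlet prior is conjugate to the Multinomial likelihood: each posterior αⱼ = prior αⱼ + observed count nⱼ.
Posterior concentration: (35.7, 16.7, 30.4, 17.1), total = 99.9.
P(next = D | data) = α_{D}/Σα = 0.1712.

0.1712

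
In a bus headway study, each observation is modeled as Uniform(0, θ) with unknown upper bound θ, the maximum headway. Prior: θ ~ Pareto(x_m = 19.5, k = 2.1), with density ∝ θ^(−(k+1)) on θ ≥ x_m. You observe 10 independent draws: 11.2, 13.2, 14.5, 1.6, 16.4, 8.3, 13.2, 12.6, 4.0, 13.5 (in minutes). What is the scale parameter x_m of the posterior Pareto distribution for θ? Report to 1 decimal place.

19.5

A Pareto(scale x_m, shape k) prior on the upper bound θ of Uniform(0, θ) is conjugate: posterior is Pareto(max(x_m, max xᵢ), k + n).
Sample maximum = 16.4; prior scale x_m = 19.5 → posterior scale = max = 19.5.
Posterior shape = 2.1 + 10 = 12.1.
Posterior scale x_m = 19.5.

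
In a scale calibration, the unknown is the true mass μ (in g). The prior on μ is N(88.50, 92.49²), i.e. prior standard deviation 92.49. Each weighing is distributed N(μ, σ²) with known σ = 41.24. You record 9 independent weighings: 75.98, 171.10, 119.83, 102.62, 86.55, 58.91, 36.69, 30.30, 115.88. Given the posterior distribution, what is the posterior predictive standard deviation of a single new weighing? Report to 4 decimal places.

For Normal data with known variance σ², a Normal(μ₀, σ₀²) prior on μ is conjugate. Posterior precision = 1/σ₀² + n/σ²; posterior mean is the precision-weighted average of μ₀ and x̄.
σ₀² = 92.49² = 8554.4001, σ² = 41.24² = 1700.7376; σ² + n·σ₀² = 1700.7376 + 9·8554.4001 = 78690.3385.
Posterior precision = 1/σ₀² + n/σ² = 1/8554.4001 + 9/1700.7376 = (σ² + n·σ₀²)/(σ₀²σ²) = 78690.3385/(8554.4001·1700.7376); posterior variance σₙ² = σ₀²σ²/(σ² + n·σ₀²) = 8554.4001·1700.7376/78690.3385 = 184.886610.
Predictive variance for one new observation = σₙ² + σ² = 8554.4001·1700.7376/78690.3385 + 1700.7376 = σ²·(σ₀² + 78690.3385)/78690.3385 = 1700.7376·87244.7386/78690.3385 = 1885.624210; SD = √(1700.7376·87244.7386/78690.3385) = 43.4238.

43.4238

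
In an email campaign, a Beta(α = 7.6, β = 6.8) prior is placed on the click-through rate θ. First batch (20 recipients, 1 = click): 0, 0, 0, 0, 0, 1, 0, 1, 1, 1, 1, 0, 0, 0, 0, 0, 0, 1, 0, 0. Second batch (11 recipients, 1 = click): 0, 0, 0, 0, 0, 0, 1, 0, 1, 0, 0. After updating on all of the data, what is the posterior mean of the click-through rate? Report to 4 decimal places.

The Beta prior is conjugate to a Binomial/Bernoulli likelihood; the update adds successes to α and failures to β.
After batch 1: Beta(7.6+6, 6.8+14) = Beta(13.6, 20.8).
After batch 2: Beta(13.6+2, 20.8+9) = Beta(15.6, 29.8).
Posterior mean = α/(α+β) = 15.6/45.4 = 0.3436.

0.3436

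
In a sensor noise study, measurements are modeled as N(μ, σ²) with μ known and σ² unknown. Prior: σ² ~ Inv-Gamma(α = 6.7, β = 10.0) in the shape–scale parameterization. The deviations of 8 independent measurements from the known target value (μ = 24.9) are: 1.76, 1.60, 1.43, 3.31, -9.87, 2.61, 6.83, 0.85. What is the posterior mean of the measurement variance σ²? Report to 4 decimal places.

With known mean μ and an Inverse-Gamma(α, β) prior on σ², the Normal likelihood is conjugate: posterior is Inv-Gamma(α + n/2, β + Σ(xᵢ−μ)²/2).
Σ(xᵢ−μ)² = (1.76)² + (1.60)² + (1.43)² + (3.31)² + (-9.87)² + (2.61)² + (6.83)² + (0.85)² = 170.2590.
Posterior: Inv-Gamma(6.7 + 8/2, 10.0 + 170.2590/2) = Inv-Gamma(10.70, 95.12950).
E[σ²|data] = β/(α−1) = 95.12950/9.70 = 9.8072.

9.8072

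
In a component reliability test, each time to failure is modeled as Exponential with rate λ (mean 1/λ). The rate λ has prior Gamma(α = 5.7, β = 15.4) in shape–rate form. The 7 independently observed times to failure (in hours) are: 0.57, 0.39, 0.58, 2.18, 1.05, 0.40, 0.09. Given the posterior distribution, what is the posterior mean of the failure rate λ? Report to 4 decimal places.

0.6147

With a Gamma(shape α, rate β) prior on the exponential rate λ, the posterior after n observations with total T = Σxᵢ is Gamma(α+n, β+T).
Sum of observations T = 5.26 hours; n = 7.
Posterior: Gamma(5.7+7, 15.4+5.26) = Gamma(12.7, 20.66).
Posterior mean of λ = α/β = 12.7/20.66 = 0.6147.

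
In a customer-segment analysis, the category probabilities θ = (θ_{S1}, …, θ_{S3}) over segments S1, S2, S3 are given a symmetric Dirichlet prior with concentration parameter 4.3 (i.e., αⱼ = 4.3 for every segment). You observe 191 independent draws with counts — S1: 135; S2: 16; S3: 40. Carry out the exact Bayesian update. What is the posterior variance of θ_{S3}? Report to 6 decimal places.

0.000830

The Dirichlet prior is conjugate to the Multinomial likelihood: each posterior αⱼ = prior αⱼ + observed count nⱼ.
Posterior concentration: (139.3, 20.3, 44.3), total = 203.9.
Var[θ_j] = α_j(Σα−α_j)/((Σα)²(Σα+1)) = 44.3·159.6/(203.9²·204.9) = 0.000830.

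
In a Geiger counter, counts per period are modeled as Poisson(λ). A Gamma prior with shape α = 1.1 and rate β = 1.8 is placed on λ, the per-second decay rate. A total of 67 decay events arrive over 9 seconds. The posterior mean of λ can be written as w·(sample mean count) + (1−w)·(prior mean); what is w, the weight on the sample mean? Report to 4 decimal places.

0.8333

With a Gamma(shape α, rate β) prior, the Poisson likelihood is conjugate: the posterior is Gamma(α + ΣXᵢ, β + n).
Posterior mean = (α₀+S)/(β₀+n) = [n/(β₀+n)]·(S/n) + [β₀/(β₀+n)]·(α₀/β₀), so only n and β₀ enter the weight.
Weight on data w = n/(β₀+n) = 9/(1.8+9) = 9/10.8 = 0.8333.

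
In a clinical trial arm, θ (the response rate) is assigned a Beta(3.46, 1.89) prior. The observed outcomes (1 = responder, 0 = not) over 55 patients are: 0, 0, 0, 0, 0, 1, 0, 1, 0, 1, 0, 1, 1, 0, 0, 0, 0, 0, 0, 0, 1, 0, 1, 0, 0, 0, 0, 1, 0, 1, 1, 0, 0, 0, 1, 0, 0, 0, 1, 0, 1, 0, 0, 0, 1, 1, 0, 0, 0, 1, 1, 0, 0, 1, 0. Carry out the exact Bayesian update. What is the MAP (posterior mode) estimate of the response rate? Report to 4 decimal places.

0.3506

The Beta prior is conjugate to a Binomial/Bernoulli likelihood; the update adds successes to α and failures to β.
Posterior: Beta(α+k, β+n−k) = Beta(3.46+18, 1.89+37) = Beta(21.46, 38.89).
Mode of Beta(a,b) for a,b>1 is (a−1)/(a+b−2) = 20.46/58.35 = 0.3506.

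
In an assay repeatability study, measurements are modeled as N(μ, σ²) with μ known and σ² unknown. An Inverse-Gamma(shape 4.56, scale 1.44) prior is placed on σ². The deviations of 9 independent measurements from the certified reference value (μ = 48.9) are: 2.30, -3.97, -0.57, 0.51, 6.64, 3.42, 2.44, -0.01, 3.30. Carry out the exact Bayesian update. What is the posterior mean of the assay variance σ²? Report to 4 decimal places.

6.0264

With known mean μ and an Inverse-Gamma(α, β) prior on σ², the Normal likelihood is conjugate: posterior is Inv-Gamma(α + n/2, β + Σ(xᵢ−μ)²/2).
Σ(xᵢ−μ)² = (2.30)² + (-3.97)² + (-0.57)² + (0.51)² + (6.64)² + (3.42)² + (2.44)² + (-0.01)² + (3.30)² = 94.2656.
Posterior: Inv-Gamma(4.56 + 9/2, 1.44 + 94.2656/2) = Inv-Gamma(9.06, 48.57280).
E[σ²|data] = β/(α−1) = 48.57280/8.06 = 6.0264.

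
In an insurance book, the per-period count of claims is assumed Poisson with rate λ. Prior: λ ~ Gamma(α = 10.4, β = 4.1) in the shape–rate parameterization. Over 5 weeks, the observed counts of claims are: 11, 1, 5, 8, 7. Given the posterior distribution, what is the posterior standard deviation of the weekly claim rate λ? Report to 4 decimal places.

With a Gamma(shape α, rate β) prior, the Poisson likelihood is conjugate: the posterior is Gamma(α + ΣXᵢ, β + n).
Sum of counts S = 32 over n = 5 weeks.
Posterior: Gamma(α+S, β+n) = Gamma(10.4+32, 4.1+5) = Gamma(42.4, 9.1).
SD = √α/β = √42.4/9.1 = 0.7156.

0.7156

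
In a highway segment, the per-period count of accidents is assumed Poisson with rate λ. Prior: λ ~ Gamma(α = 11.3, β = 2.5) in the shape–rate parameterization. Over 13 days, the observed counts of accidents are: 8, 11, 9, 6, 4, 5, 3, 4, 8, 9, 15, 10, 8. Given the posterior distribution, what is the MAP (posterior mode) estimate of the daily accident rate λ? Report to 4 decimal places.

7.1161

With a Gamma(shape α, rate β) prior, the Poisson likelihood is conjugate: the posterior is Gamma(α + ΣXᵢ, β + n).
Sum of counts S = 100 over n = 13 days.
Posterior: Gamma(α+S, β+n) = Gamma(11.3+100, 2.5+13) = Gamma(111.3, 15.5).
Mode of Gamma(α,β) for α≥1 is (α−1)/β = 110.3/15.5 = 7.1161.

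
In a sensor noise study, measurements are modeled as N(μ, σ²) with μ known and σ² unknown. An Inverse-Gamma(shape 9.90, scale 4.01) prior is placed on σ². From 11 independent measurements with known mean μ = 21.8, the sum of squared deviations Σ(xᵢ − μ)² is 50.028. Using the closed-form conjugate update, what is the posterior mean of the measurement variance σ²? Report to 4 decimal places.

With known mean μ and an Inverse-Gamma(α, β) prior on σ², the Normal likelihood is conjugate: posterior is Inv-Gamma(α + n/2, β + Σ(xᵢ−μ)²/2).
Posterior: Inv-Gamma(9.90 + 11/2, 4.01 + 50.028/2) = Inv-Gamma(15.40, 29.0240).
E[σ²|data] = β/(α−1) = 29.0240/14.40 = 2.0156.

2.0156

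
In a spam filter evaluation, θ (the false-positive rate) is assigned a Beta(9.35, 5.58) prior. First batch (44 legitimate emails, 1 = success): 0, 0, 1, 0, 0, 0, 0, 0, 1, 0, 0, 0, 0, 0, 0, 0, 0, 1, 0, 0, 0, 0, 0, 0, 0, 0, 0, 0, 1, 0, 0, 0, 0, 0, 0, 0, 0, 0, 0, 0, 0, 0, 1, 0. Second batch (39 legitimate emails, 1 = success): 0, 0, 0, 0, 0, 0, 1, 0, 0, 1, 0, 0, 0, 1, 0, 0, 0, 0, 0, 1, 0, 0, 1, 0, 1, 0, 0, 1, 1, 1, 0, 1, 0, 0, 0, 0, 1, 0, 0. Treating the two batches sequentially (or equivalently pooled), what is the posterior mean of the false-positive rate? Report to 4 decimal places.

The Beta prior is conjugate to a Binomial/Bernoulli likelihood; the update adds successes to α and failures to β.
After batch 1: Beta(9.35+5, 5.58+39) = Beta(14.35, 44.58).
After batch 2: Beta(14.35+11, 44.58+28) = Beta(25.35, 72.58).
Posterior mean = α/(α+β) = 25.35/97.93 = 0.2589.

0.2589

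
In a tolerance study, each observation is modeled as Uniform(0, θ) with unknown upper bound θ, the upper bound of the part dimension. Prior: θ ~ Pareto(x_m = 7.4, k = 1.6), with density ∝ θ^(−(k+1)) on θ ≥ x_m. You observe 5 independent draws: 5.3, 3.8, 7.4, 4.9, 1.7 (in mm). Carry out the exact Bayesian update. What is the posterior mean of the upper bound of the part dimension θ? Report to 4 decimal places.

8.7214

A Pareto(scale x_m, shape k) prior on the upper bound θ of Uniform(0, θ) is conjugate: posterior is Pareto(max(x_m, max xᵢ), k + n).
Sample maximum = 7.4; prior scale x_m = 7.4 → posterior scale = max = 7.4.
Posterior shape = 1.6 + 5 = 6.6.
E[θ|data] = k·x_m/(k−1) = 6.6·7.4/5.6 = 8.7214.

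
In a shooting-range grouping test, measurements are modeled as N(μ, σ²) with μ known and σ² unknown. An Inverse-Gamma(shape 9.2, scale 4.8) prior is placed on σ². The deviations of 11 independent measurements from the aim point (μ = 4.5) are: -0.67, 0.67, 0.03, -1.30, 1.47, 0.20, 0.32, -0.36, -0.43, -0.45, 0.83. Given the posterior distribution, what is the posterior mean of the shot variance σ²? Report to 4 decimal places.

0.5729

With known mean μ and an Inverse-Gamma(α, β) prior on σ², the Normal likelihood is conjugate: posterior is Inv-Gamma(α + n/2, β + Σ(xᵢ−μ)²/2).
Σ(xᵢ−μ)² = (-0.67)² + (0.67)² + (0.03)² + (-1.30)² + (1.47)² + (0.20)² + (0.32)² + (-0.36)² + (-0.43)² + (-0.45)² + (0.83)² = 6.0979.
Posterior: Inv-Gamma(9.2 + 11/2, 4.8 + 6.0979/2) = Inv-Gamma(14.70, 7.84895).
E[σ²|data] = β/(α−1) = 7.84895/13.70 = 0.5729.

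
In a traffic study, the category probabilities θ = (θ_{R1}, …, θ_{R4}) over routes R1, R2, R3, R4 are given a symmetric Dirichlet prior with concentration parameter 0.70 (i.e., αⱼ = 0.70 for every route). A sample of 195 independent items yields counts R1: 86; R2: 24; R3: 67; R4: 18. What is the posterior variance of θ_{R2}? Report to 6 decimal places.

0.000550

The Dirichlet prior is conjugate to the Multinomial likelihood: each posterior αⱼ = prior αⱼ + observed count nⱼ.
Posterior concentration: (86.70, 24.70, 67.70, 18.70), total = 197.80.
Var[θ_j] = α_j(Σα−α_j)/((Σα)²(Σα+1)) = 24.70·173.10/(197.80²·198.80) = 0.000550.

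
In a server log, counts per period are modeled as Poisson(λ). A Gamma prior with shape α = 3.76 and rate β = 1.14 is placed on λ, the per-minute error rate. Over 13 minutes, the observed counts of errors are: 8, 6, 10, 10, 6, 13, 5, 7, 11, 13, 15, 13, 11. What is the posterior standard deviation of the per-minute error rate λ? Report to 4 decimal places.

0.8118

With a Gamma(shape α, rate β) prior, the Poisson likelihood is conjugate: the posterior is Gamma(α + ΣXᵢ, β + n).
Sum of counts S = 128 over n = 13 minutes.
Posterior: Gamma(α+S, β+n) = Gamma(3.76+128, 1.14+13) = Gamma(131.76, 14.14).
SD = √α/β = √131.76/14.14 = 0.8118.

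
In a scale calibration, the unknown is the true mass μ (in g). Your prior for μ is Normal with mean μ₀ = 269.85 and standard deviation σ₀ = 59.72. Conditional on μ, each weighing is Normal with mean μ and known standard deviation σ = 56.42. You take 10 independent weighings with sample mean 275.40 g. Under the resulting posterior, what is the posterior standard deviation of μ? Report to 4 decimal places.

For Normal data with known variance σ², a Normal(μ₀, σ₀²) prior on μ is conjugate. Posterior precision = 1/σ₀² + n/σ²; posterior mean is the precision-weighted average of μ₀ and x̄.
σ₀² = 59.72² = 3566.4784, σ² = 56.42² = 3183.2164; σ² + n·σ₀² = 3183.2164 + 10·3566.4784 = 38848.0004.
Posterior precision = 1/σ₀² + n/σ² = 1/3566.4784 + 10/3183.2164 = (σ² + n·σ₀²)/(σ₀²σ²) = 38848.0004/(3566.4784·3183.2164); posterior variance σₙ² = σ₀²σ²/(σ² + n·σ₀²) = 3566.4784·3183.2164/38848.0004 = 292.238273.
Posterior SD = √σₙ² = √(3566.4784·3183.2164/38848.0004) = 17.0950.

17.0950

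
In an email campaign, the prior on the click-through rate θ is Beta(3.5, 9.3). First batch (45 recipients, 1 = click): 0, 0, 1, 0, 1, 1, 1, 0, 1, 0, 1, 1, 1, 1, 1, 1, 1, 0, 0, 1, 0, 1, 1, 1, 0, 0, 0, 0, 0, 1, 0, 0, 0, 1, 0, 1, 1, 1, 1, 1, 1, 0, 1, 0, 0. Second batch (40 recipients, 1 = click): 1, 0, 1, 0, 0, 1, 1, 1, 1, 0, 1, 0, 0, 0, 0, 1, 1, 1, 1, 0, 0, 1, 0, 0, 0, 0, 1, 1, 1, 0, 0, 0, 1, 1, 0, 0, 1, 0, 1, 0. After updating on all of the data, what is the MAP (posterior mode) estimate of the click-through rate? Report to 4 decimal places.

0.4854

The Beta prior is conjugate to a Binomial/Bernoulli likelihood; the update adds successes to α and failures to β.
After batch 1: Beta(3.5+25, 9.3+20) = Beta(28.5, 29.3).
After batch 2: Beta(28.5+19, 29.3+21) = Beta(47.5, 50.3).
Mode of Beta(a,b) for a,b>1 is (a−1)/(a+b−2) = 46.5/95.8 = 0.4854.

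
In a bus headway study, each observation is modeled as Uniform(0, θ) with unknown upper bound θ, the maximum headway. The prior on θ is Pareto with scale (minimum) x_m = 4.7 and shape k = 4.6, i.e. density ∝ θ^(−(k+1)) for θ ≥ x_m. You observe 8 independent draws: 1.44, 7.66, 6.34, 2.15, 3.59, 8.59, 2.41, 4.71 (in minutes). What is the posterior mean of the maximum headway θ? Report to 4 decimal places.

A Pareto(scale x_m, shape k) prior on the upper bound θ of Uniform(0, θ) is conjugate: posterior is Pareto(max(x_m, max xᵢ), k + n).
Sample maximum = 8.59; prior scale x_m = 4.7 → posterior scale = max = 8.59.
Posterior shape = 4.6 + 8 = 12.6.
E[θ|data] = k·x_m/(k−1) = 12.6·8.59/11.6 = 9.3305.

9.3305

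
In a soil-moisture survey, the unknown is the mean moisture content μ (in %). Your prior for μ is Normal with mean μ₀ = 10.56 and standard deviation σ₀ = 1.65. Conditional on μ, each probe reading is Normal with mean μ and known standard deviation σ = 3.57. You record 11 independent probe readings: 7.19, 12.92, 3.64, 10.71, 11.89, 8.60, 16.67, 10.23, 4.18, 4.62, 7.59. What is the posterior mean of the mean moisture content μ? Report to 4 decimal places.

For Normal data with known variance σ², a Normal(μ₀, σ₀²) prior on μ is conjugate. Posterior precision = 1/σ₀² + n/σ²; posterior mean is the precision-weighted average of μ₀ and x̄.
Σxᵢ = 7.19 + 12.92 + 3.64 + 10.71 + 11.89 + 8.60 + 16.67 + 10.23 + 4.18 + 4.62 + 7.59 = 98.24, so n·x̄ = 98.24.
σ₀² = 1.65² = 2.7225, σ² = 3.57² = 12.7449; σ² + n·σ₀² = 12.7449 + 11·2.7225 = 42.6924.
Posterior mean = (μ₀/σ₀² + n·x̄/σ²)/(1/σ₀² + n/σ²) = (σ²·μ₀ + σ₀²·n·x̄)/(σ² + n·σ₀²) = (12.7449·10.56 + 2.7225·98.24)/42.6924 = 402.044544/42.6924 = 9.4172.

9.4172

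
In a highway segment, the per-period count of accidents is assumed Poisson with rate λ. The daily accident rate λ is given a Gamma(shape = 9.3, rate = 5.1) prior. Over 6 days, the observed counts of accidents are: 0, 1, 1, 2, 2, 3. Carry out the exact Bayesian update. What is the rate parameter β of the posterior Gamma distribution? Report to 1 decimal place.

11.1

With a Gamma(shape α, rate β) prior, the Poisson likelihood is conjugate: the posterior is Gamma(α + ΣXᵢ, β + n).
Sum of counts S = 9 over n = 6 days.
Posterior: Gamma(α+S, β+n) = Gamma(9.3+9, 5.1+6) = Gamma(18.3, 11.1).
Posterior β = 11.1.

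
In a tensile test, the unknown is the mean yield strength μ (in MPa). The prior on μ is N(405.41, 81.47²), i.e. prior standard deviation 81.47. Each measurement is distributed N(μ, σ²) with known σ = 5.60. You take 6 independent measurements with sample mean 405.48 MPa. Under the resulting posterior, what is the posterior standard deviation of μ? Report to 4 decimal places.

2.2853

For Normal data with known variance σ², a Normal(μ₀, σ₀²) prior on μ is conjugate. Posterior precision = 1/σ₀² + n/σ²; posterior mean is the precision-weighted average of μ₀ and x̄.
σ₀² = 81.47² = 6637.3609, σ² = 5.60² = 31.36; σ² + n·σ₀² = 31.36 + 6·6637.3609 = 39855.5254.
Posterior precision = 1/σ₀² + n/σ² = 1/6637.3609 + 6/31.36 = (σ² + n·σ₀²)/(σ₀²σ²) = 39855.5254/(6637.3609·31.36); posterior variance σₙ² = σ₀²σ²/(σ² + n·σ₀²) = 6637.3609·31.36/39855.5254 = 5.222554.
Posterior SD = √σₙ² = √(6637.3609·31.36/39855.5254) = 2.2853.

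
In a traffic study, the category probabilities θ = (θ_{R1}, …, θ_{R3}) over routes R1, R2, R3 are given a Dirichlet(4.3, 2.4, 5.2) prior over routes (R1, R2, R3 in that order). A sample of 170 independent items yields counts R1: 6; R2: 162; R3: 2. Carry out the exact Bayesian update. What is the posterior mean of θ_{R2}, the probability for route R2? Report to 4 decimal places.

The Dirichlet prior is conjugate to the Multinomial likelihood: each posterior αⱼ = prior αⱼ + observed count nⱼ.
Posterior concentration: (10.3, 164.4, 7.2), total = 181.9.
E[θ_{R2}|data] = α_{R2}/Σα = 164.4/181.9 = 0.9038.

0.9038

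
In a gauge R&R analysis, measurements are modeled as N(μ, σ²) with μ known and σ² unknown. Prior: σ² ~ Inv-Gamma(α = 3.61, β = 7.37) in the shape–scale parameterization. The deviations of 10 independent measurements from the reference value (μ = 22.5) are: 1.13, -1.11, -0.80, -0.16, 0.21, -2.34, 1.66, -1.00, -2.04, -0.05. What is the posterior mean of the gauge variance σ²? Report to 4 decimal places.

With known mean μ and an Inverse-Gamma(α, β) prior on σ², the Normal likelihood is conjugate: posterior is Inv-Gamma(α + n/2, β + Σ(xᵢ−μ)²/2).
Σ(xᵢ−μ)² = (1.13)² + (-1.11)² + (-0.80)² + (-0.16)² + (0.21)² + (-2.34)² + (1.66)² + (-1.00)² + (-2.04)² + (-0.05)² = 16.6140.
Posterior: Inv-Gamma(3.61 + 10/2, 7.37 + 16.6140/2) = Inv-Gamma(8.61, 15.67700).
E[σ²|data] = β/(α−1) = 15.67700/7.61 = 2.0601.

2.0601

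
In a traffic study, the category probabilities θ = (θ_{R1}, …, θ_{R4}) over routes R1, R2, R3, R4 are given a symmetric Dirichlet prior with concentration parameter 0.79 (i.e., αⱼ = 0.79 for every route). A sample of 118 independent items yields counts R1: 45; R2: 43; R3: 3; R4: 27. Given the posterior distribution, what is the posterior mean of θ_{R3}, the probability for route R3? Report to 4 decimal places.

0.0313

The Dirichlet prior is conjugate to the Multinomial likelihood: each posterior αⱼ = prior αⱼ + observed count nⱼ.
Posterior concentration: (45.79, 43.79, 3.79, 27.79), total = 121.16.
E[θ_{R3}|data] = α_{R3}/Σα = 3.79/121.16 = 0.0313.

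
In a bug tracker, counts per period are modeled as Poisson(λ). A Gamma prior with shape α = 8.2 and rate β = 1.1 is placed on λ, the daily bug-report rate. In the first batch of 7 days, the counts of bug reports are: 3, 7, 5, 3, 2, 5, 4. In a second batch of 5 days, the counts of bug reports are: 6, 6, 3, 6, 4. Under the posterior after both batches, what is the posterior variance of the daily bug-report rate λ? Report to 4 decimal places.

0.3624

With a Gamma(shape α, rate β) prior, the Poisson likelihood is conjugate: the posterior is Gamma(α + ΣXᵢ, β + n).
Batch 1: sum of counts S = 29 over n = 7 days.
After batch 1: Gamma(α+S, β+n) = Gamma(8.2+29, 1.1+7) = Gamma(37.2, 8.1).
Batch 2: sum of counts S = 25 over n = 5 days.
After batch 2: Gamma(α+S, β+n) = Gamma(37.2+25, 8.1+5) = Gamma(62.2, 13.1).
Var = α/β² = 62.2/13.1² = 0.3624.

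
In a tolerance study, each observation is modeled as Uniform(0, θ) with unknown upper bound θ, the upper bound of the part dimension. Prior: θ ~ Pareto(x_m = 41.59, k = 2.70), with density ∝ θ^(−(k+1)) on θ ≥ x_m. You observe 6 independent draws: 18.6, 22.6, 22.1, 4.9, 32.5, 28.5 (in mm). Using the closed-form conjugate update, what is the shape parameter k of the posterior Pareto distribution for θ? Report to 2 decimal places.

8.70

A Pareto(scale x_m, shape k) prior on the upper bound θ of Uniform(0, θ) is conjugate: posterior is Pareto(max(x_m, max xᵢ), k + n).
Sample maximum = 32.5; prior scale x_m = 41.59 → posterior scale = max = 41.59.
Posterior shape = 2.70 + 6 = 8.70.
Posterior shape k = 8.70.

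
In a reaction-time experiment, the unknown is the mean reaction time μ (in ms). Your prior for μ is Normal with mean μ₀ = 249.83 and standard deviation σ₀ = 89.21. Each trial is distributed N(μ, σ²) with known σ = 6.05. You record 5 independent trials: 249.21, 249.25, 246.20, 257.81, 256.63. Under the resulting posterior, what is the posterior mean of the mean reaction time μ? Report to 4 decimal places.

251.8182

For Normal data with known variance σ², a Normal(μ₀, σ₀²) prior on μ is conjugate. Posterior precision = 1/σ₀² + n/σ²; posterior mean is the precision-weighted average of μ₀ and x̄.
Σxᵢ = 249.21 + 249.25 + 246.20 + 257.81 + 256.63 = 1259.1, so n·x̄ = 1259.1.
σ₀² = 89.21² = 7958.4241, σ² = 6.05² = 36.6025; σ² + n·σ₀² = 36.6025 + 5·7958.4241 = 39828.723.
Posterior mean = (μ₀/σ₀² + n·x̄/σ²)/(1/σ₀² + n/σ²) = (σ²·μ₀ + σ₀²·n·x̄)/(σ² + n·σ₀²) = (36.6025·249.83 + 7958.4241·1259.1)/39828.723 = 10029596.186885/39828.723 = 251.8182.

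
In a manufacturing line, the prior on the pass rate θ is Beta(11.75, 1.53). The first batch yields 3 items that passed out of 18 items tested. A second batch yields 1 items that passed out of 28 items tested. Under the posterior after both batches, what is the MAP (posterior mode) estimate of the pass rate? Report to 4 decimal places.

0.2575

The Beta prior is conjugate to a Binomial/Bernoulli likelihood; the update adds successes to α and failures to β.
After batch 1: Beta(11.75+3, 1.53+15) = Beta(14.75, 16.53).
After batch 2: Beta(14.75+1, 16.53+27) = Beta(15.75, 43.53).
Mode of Beta(a,b) for a,b>1 is (a−1)/(a+b−2) = 14.75/57.28 = 0.2575.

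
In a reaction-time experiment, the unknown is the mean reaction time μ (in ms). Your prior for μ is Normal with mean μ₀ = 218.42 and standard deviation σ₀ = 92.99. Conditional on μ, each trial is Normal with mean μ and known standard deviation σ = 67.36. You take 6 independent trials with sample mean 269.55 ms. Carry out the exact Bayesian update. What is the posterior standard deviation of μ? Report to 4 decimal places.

26.3707

For Normal data with known variance σ², a Normal(μ₀, σ₀²) prior on μ is conjugate. Posterior precision = 1/σ₀² + n/σ²; posterior mean is the precision-weighted average of μ₀ and x̄.
σ₀² = 92.99² = 8647.1401, σ² = 67.36² = 4537.3696; σ² + n·σ₀² = 4537.3696 + 6·8647.1401 = 56420.2102.
Posterior precision = 1/σ₀² + n/σ² = 1/8647.1401 + 6/4537.3696 = (σ² + n·σ₀²)/(σ₀²σ²) = 56420.2102/(8647.1401·4537.3696); posterior variance σₙ² = σ₀²σ²/(σ² + n·σ₀²) = 8647.1401·4537.3696/56420.2102 = 695.411635.
Posterior SD = √σₙ² = √(8647.1401·4537.3696/56420.2102) = 26.3707.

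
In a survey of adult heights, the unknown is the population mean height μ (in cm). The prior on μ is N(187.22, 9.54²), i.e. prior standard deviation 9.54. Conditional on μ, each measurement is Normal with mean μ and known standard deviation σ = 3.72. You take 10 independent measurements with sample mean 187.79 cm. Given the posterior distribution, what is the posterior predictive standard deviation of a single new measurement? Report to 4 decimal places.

3.8989

For Normal data with known variance σ², a Normal(μ₀, σ₀²) prior on μ is conjugate. Posterior precision = 1/σ₀² + n/σ²; posterior mean is the precision-weighted average of μ₀ and x̄.
σ₀² = 9.54² = 91.0116, σ² = 3.72² = 13.8384; σ² + n·σ₀² = 13.8384 + 10·91.0116 = 923.9544.
Posterior precision = 1/σ₀² + n/σ² = 1/91.0116 + 10/13.8384 = (σ² + n·σ₀²)/(σ₀²σ²) = 923.9544/(91.0116·13.8384); posterior variance σₙ² = σ₀²σ²/(σ² + n·σ₀²) = 91.0116·13.8384/923.9544 = 1.363114.
Predictive variance for one new observation = σₙ² + σ² = 91.0116·13.8384/923.9544 + 13.8384 = σ²·(σ₀² + 923.9544)/923.9544 = 13.8384·1014.966/923.9544 = 15.201514; SD = √(13.8384·1014.966/923.9544) = 3.8989.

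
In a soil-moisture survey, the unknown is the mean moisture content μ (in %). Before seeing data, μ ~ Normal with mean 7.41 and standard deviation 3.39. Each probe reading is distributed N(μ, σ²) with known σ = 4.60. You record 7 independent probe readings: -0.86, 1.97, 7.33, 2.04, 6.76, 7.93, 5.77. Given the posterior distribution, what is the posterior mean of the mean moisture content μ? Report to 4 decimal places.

For Normal data with known variance σ², a Normal(μ₀, σ₀²) prior on μ is conjugate. Posterior precision = 1/σ₀² + n/σ²; posterior mean is the precision-weighted average of μ₀ and x̄.
Σxᵢ = (-0.86) + 1.97 + 7.33 + 2.04 + 6.76 + 7.93 + 5.77 = 30.94, so n·x̄ = 30.94.
σ₀² = 3.39² = 11.4921, σ² = 4.60² = 21.16; σ² + n·σ₀² = 21.16 + 7·11.4921 = 101.6047.
Posterior mean = (μ₀/σ₀² + n·x̄/σ²)/(1/σ₀² + n/σ²) = (σ²·μ₀ + σ₀²·n·x̄)/(σ² + n·σ₀²) = (21.16·7.41 + 11.4921·30.94)/101.6047 = 512.361174/101.6047 = 5.0427.

5.0427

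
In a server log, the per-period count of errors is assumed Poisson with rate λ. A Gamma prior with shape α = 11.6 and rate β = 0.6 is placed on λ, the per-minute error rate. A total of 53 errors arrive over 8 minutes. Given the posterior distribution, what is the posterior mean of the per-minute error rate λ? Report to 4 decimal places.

7.5116

With a Gamma(shape α, rate β) prior, the Poisson likelihood is conjugate: the posterior is Gamma(α + ΣXᵢ, β + n).
Posterior: Gamma(α+S, β+n) = Gamma(11.6+53, 0.6+8) = Gamma(64.6, 8.6).
Posterior mean = α/β = 64.6/8.6 = 7.5116.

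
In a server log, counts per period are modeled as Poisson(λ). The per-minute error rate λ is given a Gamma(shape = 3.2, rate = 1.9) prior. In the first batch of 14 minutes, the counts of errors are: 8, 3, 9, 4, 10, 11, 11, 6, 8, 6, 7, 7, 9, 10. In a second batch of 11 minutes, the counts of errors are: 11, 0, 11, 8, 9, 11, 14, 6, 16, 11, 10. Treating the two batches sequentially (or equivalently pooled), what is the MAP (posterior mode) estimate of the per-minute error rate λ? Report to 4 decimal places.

With a Gamma(shape α, rate β) prior, the Poisson likelihood is conjugate: the posterior is Gamma(α + ΣXᵢ, β + n).
Batch 1: sum of counts S = 109 over n = 14 minutes.
After batch 1: Gamma(α+S, β+n) = Gamma(3.2+109, 1.9+14) = Gamma(112.2, 15.9).
Batch 2: sum of counts S = 107 over n = 11 minutes.
After batch 2: Gamma(α+S, β+n) = Gamma(112.2+107, 15.9+11) = Gamma(219.2, 26.9).
Mode of Gamma(α,β) for α≥1 is (α−1)/β = 218.2/26.9 = 8.1115.

8.1115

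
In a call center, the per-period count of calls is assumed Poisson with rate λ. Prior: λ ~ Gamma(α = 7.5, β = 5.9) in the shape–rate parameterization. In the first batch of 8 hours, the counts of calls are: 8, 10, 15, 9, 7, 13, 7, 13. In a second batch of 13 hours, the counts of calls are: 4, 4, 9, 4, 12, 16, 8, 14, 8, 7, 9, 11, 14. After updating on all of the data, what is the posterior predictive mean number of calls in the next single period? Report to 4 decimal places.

With a Gamma(shape α, rate β) prior, the Poisson likelihood is conjugate: the posterior is Gamma(α + ΣXᵢ, β + n).
Batch 1: sum of counts S = 82 over n = 8 hours.
After batch 1: Gamma(α+S, β+n) = Gamma(7.5+82, 5.9+8) = Gamma(89.5, 13.9).
Batch 2: sum of counts S = 120 over n = 13 hours.
After batch 2: Gamma(α+S, β+n) = Gamma(89.5+120, 13.9+13) = Gamma(209.5, 26.9).
The predictive distribution for one future period is NegBinom with mean α/β = 7.7881.

7.7881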